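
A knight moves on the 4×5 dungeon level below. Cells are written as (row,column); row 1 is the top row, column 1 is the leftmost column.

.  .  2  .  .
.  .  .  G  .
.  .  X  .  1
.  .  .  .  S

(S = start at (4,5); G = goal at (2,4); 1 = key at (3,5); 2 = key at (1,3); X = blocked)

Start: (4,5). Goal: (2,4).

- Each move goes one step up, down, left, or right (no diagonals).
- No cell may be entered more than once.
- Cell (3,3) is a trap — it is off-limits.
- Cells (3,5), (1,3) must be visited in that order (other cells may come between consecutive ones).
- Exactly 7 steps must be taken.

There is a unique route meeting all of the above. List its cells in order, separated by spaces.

(4,5) (3,5) (2,5) (1,5) (1,4) (1,3) (2,3) (2,4)

The waypoints must appear in the order (3,5), (1,3), with no cell reused.
Route from (4,5): 3× up (reaching (1,5)), 2× left (reaching (1,3)), down to (2,3), right to (2,4) — 7 moves in all.
Check: order respected (1 at step 1, 2 at step 5); 7 moves as required.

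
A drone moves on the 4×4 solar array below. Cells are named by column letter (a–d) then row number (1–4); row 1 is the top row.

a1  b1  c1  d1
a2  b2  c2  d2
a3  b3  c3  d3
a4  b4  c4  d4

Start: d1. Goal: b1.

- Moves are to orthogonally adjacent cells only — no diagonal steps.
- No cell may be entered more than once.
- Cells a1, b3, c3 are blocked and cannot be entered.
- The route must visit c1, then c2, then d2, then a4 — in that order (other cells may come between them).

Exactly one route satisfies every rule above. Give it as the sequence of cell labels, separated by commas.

d1, c1, c2, d2, d3, d4, c4, b4, a4, a3, a2, b2, b1

The waypoints must appear in the order c1, c2, d2, a4, with no cell reused.
Route from d1: left to c1, down to c2, right to d2, 2× down (reaching d4), 3× left (reaching a4), 2× up (reaching a2), right to b2, up to b1 — 12 moves in all.
Check: order respected (c1 at step 1, c2 at step 2, d2 at step 3, a4 at step 8).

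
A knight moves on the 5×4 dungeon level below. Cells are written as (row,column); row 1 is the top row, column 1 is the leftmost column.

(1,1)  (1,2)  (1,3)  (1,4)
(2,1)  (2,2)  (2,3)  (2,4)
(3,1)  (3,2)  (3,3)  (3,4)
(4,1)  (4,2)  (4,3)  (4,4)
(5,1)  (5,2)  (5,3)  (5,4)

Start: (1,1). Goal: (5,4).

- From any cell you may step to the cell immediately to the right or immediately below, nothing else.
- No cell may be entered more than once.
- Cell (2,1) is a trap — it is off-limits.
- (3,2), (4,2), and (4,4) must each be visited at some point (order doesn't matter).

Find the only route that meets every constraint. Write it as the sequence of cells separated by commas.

Moves only go right or down, so the column and row indices never decrease.
Route from (1,1): right 1 to (1,2), down 3 to (4,2), right 2 to (4,4), down 1 to (5,4) — 7 moves in all.
Check: all required cells visited.

(1,1), (1,2), (2,2), (3,2), (4,2), (4,3), (4,4), (5,4)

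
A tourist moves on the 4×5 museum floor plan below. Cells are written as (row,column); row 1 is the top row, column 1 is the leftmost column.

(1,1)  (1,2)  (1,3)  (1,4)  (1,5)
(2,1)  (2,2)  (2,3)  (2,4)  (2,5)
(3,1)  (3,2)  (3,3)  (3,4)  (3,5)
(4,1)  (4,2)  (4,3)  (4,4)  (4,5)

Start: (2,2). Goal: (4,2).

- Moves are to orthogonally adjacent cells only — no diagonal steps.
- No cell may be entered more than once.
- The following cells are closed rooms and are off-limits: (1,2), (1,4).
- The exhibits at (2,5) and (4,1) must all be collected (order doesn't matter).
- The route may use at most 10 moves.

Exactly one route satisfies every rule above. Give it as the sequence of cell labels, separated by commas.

(2,2), (2,3), (2,4), (2,5), (3,5), (3,4), (3,3), (3,2), (3,1), (4,1), (4,2)

The budget equals the shortest possible length, so every move has to be on a shortest route through the required cells.
Route from (2,2): 3× right (reaching (2,5)), down to (3,5), 4× left (reaching (3,1)), down to (4,1), right to (4,2) — 10 moves in all.
Check: all required cells visited; 10 ≤ 10 moves.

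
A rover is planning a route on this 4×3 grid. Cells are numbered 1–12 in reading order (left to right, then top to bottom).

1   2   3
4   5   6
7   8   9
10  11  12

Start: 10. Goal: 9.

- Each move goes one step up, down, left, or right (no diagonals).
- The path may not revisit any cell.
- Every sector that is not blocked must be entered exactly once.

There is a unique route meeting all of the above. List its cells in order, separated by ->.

Need to visit all 12 open cells exactly once, starting at 10 and ending at 9.
Cell 1 has only two open neighbours (4 and 2), so the path must pass straight through it: one of those is the cell it's entered from and the other is where it exits.
Route from 10: 3× up (reaching 1), 2× right (reaching 3), down to 6, left to 5, 2× down (reaching 11), right to 12, up to 9 — 11 moves in all.
Check: all 12 open cells covered.

10 -> 7 -> 4 -> 1 -> 2 -> 3 -> 6 -> 5 -> 8 -> 11 -> 12 -> 9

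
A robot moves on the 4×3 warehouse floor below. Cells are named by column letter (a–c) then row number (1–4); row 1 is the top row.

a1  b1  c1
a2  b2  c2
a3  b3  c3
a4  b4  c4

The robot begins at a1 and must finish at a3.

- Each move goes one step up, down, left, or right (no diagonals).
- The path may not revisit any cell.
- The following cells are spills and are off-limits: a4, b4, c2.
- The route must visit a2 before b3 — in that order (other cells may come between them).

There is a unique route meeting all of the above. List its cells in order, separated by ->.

a1 -> a2 -> b2 -> b3 -> a3

The waypoints must appear in the order a2, b3, with no cell reused.
Route from a1: down 1 to a2, right 1 to b2, down 1 to b3, left 1 to a3 — 4 moves in all.
Check: order respected (a2 at step 1, b3 at step 3).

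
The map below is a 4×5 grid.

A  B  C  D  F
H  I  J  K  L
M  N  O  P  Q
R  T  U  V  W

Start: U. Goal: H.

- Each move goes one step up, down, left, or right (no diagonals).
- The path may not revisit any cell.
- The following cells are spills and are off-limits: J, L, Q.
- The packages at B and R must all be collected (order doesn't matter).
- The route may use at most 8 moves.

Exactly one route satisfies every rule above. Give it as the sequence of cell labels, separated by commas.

The budget equals the shortest possible length, so every move has to be on a shortest route through the required cells.
Route from U: left 2 to R, up 1 to M, right 1 to N, up 2 to B, left 1 to A, down 1 to H — 8 moves in all.
Check: all required cells visited; 8 ≤ 8 moves.

U, T, R, M, N, I, B, A, H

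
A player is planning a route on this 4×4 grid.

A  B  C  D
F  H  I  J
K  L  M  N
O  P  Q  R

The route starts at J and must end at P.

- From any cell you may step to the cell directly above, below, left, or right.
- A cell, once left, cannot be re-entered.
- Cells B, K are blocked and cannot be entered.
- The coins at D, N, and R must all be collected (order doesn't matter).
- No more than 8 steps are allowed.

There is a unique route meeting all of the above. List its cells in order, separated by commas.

Any route must reach D, N, and R and still end at P within 8 moves, so the order of the required stops is forced.
Route from J: up 1 to D, left 1 to C, down 2 to M, right 1 to N, down 1 to R, left 2 to P — 8 moves in all.
Check: all required cells visited; 8 ≤ 8 moves.

J, D, C, I, M, N, R, Q, P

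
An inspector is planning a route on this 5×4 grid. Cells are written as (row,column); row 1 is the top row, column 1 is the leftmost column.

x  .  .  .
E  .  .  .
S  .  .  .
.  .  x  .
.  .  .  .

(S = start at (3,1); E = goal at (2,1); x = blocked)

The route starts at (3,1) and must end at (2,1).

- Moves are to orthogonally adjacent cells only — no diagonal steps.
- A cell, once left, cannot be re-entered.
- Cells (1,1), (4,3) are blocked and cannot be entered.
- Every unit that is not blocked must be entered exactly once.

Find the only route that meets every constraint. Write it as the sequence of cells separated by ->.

Need to visit all 18 open cells exactly once, starting at (3,1) and ending at (2,1).
Route from (3,1): right to (3,2), down to (4,2), left to (4,1), down to (5,1), 3× right (reaching (5,4)), 2× up (reaching (3,4)), left to (3,3), up to (2,3), right to (2,4), up to (1,4), 2× left (reaching (1,2)), down to (2,2), left to (2,1) — 17 moves in all.
Check: all 18 open cells covered.

(3,1) -> (3,2) -> (4,2) -> (4,1) -> (5,1) -> (5,2) -> (5,3) -> (5,4) -> (4,4) -> (3,4) -> (3,3) -> (2,3) -> (2,4) -> (1,4) -> (1,3) -> (1,2) -> (2,2) -> (2,1)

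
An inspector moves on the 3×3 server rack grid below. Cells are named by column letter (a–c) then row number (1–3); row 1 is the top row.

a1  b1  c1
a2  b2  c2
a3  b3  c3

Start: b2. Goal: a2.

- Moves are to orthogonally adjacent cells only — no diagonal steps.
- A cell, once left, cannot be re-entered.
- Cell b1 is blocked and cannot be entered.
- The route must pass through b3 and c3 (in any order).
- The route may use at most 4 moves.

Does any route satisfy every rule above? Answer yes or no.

Even ignoring the no-revisit rule, getting from b2 to a2, taking the cheapest ordering b2 → c3 → b3 → a2 needs at least 2 + 1 + 2 = 5 moves (Manhattan distance per leg), which exceeds the 4-move limit.

no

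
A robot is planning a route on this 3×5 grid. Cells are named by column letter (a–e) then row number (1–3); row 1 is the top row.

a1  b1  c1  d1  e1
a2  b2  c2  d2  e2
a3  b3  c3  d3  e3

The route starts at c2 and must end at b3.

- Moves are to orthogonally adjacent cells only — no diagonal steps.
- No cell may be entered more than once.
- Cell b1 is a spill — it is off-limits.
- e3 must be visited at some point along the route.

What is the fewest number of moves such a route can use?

6

Any route passes through e3 somewhere between c2 and b3. Summing Manhattan distances along the two legs (c2 → e3 → b3) gives a lower bound of 3 + 3 = 6 moves.
A route of 6 moves achieves this: c2 → d2 → e2 → e3 → d3 → c3 → b3.
Since 6 matches the lower bound, it is optimal.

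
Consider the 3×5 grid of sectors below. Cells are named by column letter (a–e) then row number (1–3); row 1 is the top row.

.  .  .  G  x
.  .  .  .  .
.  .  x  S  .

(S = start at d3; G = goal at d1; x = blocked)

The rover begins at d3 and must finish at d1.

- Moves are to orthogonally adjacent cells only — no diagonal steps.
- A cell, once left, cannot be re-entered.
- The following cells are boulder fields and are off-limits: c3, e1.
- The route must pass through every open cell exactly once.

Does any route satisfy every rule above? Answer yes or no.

One route that works: d3 → e3 → e2 → d2 → c2 → b2 → b3 → a3 → a2 → a1 → b1 → c1 → d1.

yes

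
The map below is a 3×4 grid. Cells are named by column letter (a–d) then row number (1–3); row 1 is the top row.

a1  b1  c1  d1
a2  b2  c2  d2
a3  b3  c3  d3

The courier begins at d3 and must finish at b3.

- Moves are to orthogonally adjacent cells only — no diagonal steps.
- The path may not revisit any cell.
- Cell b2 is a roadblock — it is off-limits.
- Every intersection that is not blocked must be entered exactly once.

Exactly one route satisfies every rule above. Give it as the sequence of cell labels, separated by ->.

Need to visit all 11 open cells exactly once, starting at d3 and ending at b3.
Cell b1 has only two open neighbours (a1 and c1), so the path must pass straight through it: one of those is the cell it's entered from and the other is where it exits.
Route from d3: left to c3, up to c2, right to d2, up to d1, 3× left (reaching a1), 2× down (reaching a3), right to b3 — 10 moves in all.
Check: all 11 open cells covered.

d3 -> c3 -> c2 -> d2 -> d1 -> c1 -> b1 -> a1 -> a2 -> a3 -> b3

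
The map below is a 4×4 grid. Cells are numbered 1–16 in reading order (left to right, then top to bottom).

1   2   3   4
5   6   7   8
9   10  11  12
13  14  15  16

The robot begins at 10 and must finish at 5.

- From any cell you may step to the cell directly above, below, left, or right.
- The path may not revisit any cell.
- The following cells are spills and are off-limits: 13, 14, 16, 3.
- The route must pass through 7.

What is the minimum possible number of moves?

Any route passes through 7 somewhere between 10 and 5. Summing Manhattan distances along the two legs (10 → 7 → 5) gives a lower bound of 2 + 2 = 4 moves.
A route of 4 moves achieves this: 10 → 11 → 7 → 6 → 5.
Since 4 matches the lower bound, it is optimal.

4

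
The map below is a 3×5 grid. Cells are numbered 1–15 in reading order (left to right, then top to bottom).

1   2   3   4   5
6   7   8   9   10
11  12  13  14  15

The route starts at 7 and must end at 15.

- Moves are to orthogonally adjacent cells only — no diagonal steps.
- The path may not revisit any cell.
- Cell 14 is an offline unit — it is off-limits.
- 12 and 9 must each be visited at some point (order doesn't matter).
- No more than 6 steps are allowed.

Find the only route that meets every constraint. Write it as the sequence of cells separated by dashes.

The budget equals the shortest possible length, so every move has to be on a shortest route through the required cells.
Route from 7: down 1 to 12, right 1 to 13, up 1 to 8, right 2 to 10, down 1 to 15 — 6 moves in all.
Check: all required cells visited; 6 ≤ 6 moves.

7 - 12 - 13 - 8 - 9 - 10 - 15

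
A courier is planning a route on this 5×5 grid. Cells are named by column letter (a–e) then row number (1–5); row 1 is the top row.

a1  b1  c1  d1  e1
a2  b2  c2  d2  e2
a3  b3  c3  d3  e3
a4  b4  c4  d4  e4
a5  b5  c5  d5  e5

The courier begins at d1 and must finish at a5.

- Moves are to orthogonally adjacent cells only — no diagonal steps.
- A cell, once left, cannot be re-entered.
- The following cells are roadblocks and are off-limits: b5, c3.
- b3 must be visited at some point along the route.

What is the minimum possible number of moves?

7

Any route passes through b3 somewhere between d1 and a5. Summing Manhattan distances along the two legs (d1 → b3 → a5) gives a lower bound of 4 + 3 = 7 moves.
A route of 7 moves achieves this: d1 → d2 → c2 → b2 → b3 → b4 → a4 → a5.
Since 7 matches the lower bound, it is optimal.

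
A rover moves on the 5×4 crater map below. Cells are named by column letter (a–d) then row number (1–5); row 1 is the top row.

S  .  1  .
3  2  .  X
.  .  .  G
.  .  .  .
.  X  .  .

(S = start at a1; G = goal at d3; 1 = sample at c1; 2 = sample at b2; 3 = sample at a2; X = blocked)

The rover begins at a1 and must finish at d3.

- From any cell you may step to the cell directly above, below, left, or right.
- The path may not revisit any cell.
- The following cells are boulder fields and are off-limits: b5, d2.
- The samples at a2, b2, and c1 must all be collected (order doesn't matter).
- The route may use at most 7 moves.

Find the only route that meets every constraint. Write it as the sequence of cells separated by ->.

a1 -> a2 -> b2 -> b1 -> c1 -> c2 -> c3 -> d3

Any route must reach a2, b2, and c1 and still end at d3 within 7 moves, so the order of the required stops is forced.
Route from a1: down 1 to a2, right 1 to b2, up 1 to b1, right 1 to c1, down 2 to c3, right 1 to d3 — 7 moves in all.
Check: all required cells visited; 7 ≤ 7 moves.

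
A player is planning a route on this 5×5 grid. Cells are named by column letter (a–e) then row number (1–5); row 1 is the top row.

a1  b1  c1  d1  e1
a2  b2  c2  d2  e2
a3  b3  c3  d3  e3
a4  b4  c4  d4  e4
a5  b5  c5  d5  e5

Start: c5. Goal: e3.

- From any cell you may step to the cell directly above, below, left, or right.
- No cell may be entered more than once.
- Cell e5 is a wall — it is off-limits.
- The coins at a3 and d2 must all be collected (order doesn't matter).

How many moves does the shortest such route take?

Any route passes through a3 and d2 in some order between c5 and e3. Summing Manhattan distances along each leg and taking the cheapest ordering (c5 → a3 → d2 → e3) gives a lower bound of 4 + 4 + 2 = 10 moves.
A route of 10 moves achieves this: c5 → c4 → c3 → b3 → a3 → a2 → b2 → c2 → d2 → d3 → e3.
Since 10 matches the lower bound, it is optimal.

10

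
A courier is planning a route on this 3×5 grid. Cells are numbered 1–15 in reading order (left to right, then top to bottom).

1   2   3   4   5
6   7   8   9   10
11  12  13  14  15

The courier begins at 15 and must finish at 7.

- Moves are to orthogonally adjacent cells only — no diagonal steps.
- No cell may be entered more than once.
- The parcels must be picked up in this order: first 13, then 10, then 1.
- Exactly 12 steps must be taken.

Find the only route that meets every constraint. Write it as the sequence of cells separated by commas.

The waypoints must appear in the order 13, 10, 1, with no cell reused.
Route from 15: left 2 to 13, up 1 to 8, right 2 to 10, up 1 to 5, left 4 to 1, down 1 to 6, right 1 to 7 — 12 moves in all.
Check: order respected (13 at step 2, 10 at step 5, 1 at step 10); 12 moves as required.

15, 14, 13, 8, 9, 10, 5, 4, 3, 2, 1, 6, 7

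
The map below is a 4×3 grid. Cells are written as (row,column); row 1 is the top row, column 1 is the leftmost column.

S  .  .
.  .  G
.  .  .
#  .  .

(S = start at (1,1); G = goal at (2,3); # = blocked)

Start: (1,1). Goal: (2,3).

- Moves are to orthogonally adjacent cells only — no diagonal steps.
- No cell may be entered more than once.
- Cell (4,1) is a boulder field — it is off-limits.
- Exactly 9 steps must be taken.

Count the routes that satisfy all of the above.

Need simple routes of exactly 9 moves from (1,1) to (2,3) (Manhattan distance 3, so 3 moves are spent on a detour and 3 undoing it).
Enumerating: (1,1) (1,2) (2,2) (2,1) (3,1) (3,2) (4,2) (4,3) (3,3) (2,3).
That gives 1 route.

1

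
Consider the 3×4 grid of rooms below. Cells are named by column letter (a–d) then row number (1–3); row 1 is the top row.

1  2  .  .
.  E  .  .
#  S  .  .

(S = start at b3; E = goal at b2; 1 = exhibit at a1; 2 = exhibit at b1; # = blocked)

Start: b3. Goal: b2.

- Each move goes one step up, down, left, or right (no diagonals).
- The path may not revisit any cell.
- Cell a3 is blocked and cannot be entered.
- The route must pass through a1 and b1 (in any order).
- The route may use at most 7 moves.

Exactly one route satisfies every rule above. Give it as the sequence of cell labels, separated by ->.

b3 -> c3 -> c2 -> c1 -> b1 -> a1 -> a2 -> b2

The 7-move cap with required stops at a1, b1 leaves no slack for detours.
Route from b3: right 1 to c3, up 2 to c1, left 2 to a1, down 1 to a2, right 1 to b2 — 7 moves in all.
Check: all required cells visited; 7 ≤ 7 moves.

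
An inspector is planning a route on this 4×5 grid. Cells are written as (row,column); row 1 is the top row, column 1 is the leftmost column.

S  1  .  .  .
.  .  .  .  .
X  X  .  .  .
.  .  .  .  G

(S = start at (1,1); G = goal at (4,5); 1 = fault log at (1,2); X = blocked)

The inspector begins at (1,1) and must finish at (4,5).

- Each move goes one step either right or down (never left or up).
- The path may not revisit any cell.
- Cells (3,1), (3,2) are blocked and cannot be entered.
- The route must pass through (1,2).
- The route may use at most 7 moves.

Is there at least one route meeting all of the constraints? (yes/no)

yes

One route that works: (1,1) → (1,2) → (2,2) → (2,3) → (3,3) → (4,3) → (4,4) → (4,5).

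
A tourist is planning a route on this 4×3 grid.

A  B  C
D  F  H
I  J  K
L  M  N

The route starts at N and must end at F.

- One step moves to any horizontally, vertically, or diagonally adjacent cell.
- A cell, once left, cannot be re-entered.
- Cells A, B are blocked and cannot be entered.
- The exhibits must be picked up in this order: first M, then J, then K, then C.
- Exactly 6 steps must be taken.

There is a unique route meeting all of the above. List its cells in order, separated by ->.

The waypoints must appear in the order M, J, K, C, with no cell reused.
Route from N: left to M, up to J, right to K, 2× up (reaching C), down-left to F — 6 moves in all.
Check: order respected (M at step 1, J at step 2, K at step 3, C at step 5); 6 moves as required.

N -> M -> J -> K -> H -> C -> F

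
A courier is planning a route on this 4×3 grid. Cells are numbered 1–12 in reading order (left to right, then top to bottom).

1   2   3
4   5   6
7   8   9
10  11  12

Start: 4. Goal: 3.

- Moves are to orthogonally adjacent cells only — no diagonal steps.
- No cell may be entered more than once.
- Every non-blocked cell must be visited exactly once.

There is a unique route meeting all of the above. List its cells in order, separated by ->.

Need to visit all 12 open cells exactly once, starting at 4 and ending at 3.
Cell 10 has only two open neighbours (7 and 11), so the path must pass straight through it: one of those is the cell it's entered from and the other is where it exits.
Route from 4: up 1 to 1, right 1 to 2, down 2 to 8, left 1 to 7, down 1 to 10, right 2 to 12, up 3 to 3 — 11 moves in all.
Check: all 12 open cells covered.

4 -> 1 -> 2 -> 5 -> 8 -> 7 -> 10 -> 11 -> 12 -> 9 -> 6 -> 3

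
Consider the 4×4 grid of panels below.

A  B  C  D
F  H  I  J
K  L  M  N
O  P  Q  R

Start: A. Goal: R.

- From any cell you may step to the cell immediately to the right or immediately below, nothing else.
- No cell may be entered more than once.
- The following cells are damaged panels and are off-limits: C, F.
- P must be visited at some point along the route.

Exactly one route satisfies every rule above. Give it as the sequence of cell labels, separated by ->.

A -> B -> H -> L -> P -> Q -> R

Moves only go right or down, so the column and row indices never decrease.
Route from A: right 1 to B, down 3 to P, right 2 to R — 6 moves in all.
Check: all required cells visited.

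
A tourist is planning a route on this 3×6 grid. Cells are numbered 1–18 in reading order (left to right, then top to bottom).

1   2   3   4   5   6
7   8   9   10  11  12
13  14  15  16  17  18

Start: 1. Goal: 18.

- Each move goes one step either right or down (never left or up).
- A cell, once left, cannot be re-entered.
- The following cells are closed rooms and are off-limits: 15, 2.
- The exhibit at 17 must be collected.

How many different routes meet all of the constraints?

A right/down-only route from 1 to 18 makes exactly 2 down-moves and 5 right-moves in some order.
With no other constraints that would be C(7,2) = 21 routes.
Split at 17 and multiply the segment counts (each segment already excludes blocked cells): 1→17: 2; 17→18: 1; product = 2.
That gives 2 routes.

2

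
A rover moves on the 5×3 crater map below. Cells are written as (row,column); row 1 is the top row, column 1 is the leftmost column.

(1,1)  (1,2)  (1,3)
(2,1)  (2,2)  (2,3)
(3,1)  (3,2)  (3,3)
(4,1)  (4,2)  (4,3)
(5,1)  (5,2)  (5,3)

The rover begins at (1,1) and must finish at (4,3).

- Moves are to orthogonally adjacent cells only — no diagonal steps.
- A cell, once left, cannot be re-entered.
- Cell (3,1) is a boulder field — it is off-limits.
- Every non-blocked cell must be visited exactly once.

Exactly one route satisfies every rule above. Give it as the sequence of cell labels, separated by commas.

Need to visit all 14 open cells exactly once, starting at (1,1) and ending at (4,3).
Route from (1,1): down 1 to (2,1), right 1 to (2,2), up 1 to (1,2), right 1 to (1,3), down 2 to (3,3), left 1 to (3,2), down 1 to (4,2), left 1 to (4,1), down 1 to (5,1), right 2 to (5,3), up 1 to (4,3) — 13 moves in all.
Check: all 14 open cells covered.

(1,1), (2,1), (2,2), (1,2), (1,3), (2,3), (3,3), (3,2), (4,2), (4,1), (5,1), (5,2), (5,3), (4,3)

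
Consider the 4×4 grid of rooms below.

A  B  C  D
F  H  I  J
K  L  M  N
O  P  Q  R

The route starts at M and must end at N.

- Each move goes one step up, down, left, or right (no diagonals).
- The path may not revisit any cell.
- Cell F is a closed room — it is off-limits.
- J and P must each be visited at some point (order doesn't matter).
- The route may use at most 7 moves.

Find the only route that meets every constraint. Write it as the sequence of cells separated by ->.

M -> Q -> P -> L -> H -> I -> J -> N

The 7-move cap with required stops at J, P leaves no slack for detours.
Route from M: down to Q, left to P, 2× up (reaching H), 2× right (reaching J), down to N — 7 moves in all.
Check: all required cells visited; 7 ≤ 7 moves.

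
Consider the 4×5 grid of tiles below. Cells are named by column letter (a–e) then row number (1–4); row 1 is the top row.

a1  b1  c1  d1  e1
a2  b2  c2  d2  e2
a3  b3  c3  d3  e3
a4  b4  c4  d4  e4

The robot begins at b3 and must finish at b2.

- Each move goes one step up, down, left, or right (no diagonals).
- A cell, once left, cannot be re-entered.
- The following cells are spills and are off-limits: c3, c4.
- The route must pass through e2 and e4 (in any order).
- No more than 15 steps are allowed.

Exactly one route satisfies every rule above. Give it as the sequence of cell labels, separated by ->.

b3 -> a3 -> a2 -> a1 -> b1 -> c1 -> d1 -> e1 -> e2 -> e3 -> e4 -> d4 -> d3 -> d2 -> c2 -> b2

The budget equals the shortest possible length, so every move has to be on a shortest route through the required cells.
Route from b3: left 1 to a3, up 2 to a1, right 4 to e1, down 3 to e4, left 1 to d4, up 2 to d2, left 2 to b2 — 15 moves in all.
Check: all required cells visited; 15 ≤ 15 moves.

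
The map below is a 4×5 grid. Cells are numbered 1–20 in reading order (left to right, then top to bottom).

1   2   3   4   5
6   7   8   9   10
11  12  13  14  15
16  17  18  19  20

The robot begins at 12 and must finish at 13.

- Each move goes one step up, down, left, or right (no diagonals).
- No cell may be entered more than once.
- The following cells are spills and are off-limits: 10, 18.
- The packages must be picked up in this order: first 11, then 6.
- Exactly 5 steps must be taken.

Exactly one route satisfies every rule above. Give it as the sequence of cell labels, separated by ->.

The waypoints must appear in the order 11, 6, with no cell reused.
Route from 12: left to 11, up to 6, 2× right (reaching 8), down to 13 — 5 moves in all.
Check: order respected (11 at step 1, 6 at step 2); 5 moves as required.

12 -> 11 -> 6 -> 7 -> 8 -> 13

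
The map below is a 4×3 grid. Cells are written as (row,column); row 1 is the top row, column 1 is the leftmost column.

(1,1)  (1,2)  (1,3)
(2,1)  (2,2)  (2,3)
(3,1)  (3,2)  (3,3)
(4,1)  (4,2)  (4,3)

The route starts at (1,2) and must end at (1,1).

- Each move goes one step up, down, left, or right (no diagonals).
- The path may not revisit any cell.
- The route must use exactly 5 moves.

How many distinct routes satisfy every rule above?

2

Need simple routes of exactly 5 moves from (1,2) to (1,1) (Manhattan distance 1, so 2 moves are spent on a detour and 2 undoing it).
Enumerating: (1,2) (2,2) (3,2) (3,1) (2,1) (1,1) | (1,2) (1,3) (2,3) (2,2) (2,1) (1,1).
That gives 2 routes.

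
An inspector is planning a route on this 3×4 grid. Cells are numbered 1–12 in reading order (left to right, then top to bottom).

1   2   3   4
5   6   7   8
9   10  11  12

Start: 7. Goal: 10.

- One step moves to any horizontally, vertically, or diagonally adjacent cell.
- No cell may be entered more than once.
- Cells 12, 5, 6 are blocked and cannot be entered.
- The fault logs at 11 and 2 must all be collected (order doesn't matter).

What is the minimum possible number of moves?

Any route passes through 11 and 2 in some order between 7 and 10. Summing Chebyshev distances along each leg and taking the cheapest ordering (7 → 2 → 11 → 10) gives a lower bound of 1 + 2 + 1 = 4 moves.
The shortest route satisfying every rule uses 5 moves: 7 → 2 → 3 → 8 → 11 → 10.
The no-revisit rule (legs can't share cells) pushes the minimum above the 4-move bound; an exhaustive check rules out every length from 4 to 4, leaving 5 as the minimum.

5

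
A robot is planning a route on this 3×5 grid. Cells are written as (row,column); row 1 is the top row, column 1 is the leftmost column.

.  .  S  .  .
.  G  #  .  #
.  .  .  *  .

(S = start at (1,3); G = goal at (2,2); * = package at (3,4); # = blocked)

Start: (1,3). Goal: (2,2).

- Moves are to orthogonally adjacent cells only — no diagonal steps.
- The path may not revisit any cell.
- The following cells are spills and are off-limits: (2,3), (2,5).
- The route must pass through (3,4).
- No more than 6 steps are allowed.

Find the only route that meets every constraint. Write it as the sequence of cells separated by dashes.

(1,3) - (1,4) - (2,4) - (3,4) - (3,3) - (3,2) - (2,2)

Any route must reach (3,4) and still end at (2,2) within 6 moves, so the order of the required stops is forced.
Route from (1,3): right 1 to (1,4), down 2 to (3,4), left 2 to (3,2), up 1 to (2,2) — 6 moves in all.
Check: all required cells visited; 6 ≤ 6 moves.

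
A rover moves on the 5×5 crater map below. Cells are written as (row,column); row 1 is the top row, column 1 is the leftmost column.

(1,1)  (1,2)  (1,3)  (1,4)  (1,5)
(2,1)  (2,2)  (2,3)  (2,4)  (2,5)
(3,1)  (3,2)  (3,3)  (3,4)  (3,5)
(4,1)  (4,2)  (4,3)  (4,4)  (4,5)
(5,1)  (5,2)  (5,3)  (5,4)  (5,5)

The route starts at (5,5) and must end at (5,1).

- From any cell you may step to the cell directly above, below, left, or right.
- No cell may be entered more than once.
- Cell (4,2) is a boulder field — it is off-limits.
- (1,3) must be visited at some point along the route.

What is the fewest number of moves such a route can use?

Any route passes through (1,3) somewhere between (5,5) and (5,1). Summing Manhattan distances along the two legs ((5,5) → (1,3) → (5,1)) gives a lower bound of 6 + 6 = 12 moves.
A route of 12 moves achieves this: (5,5) → (4,5) → (3,5) → (2,5) → (1,5) → (1,4) → (1,3) → (2,3) → (3,3) → (4,3) → (5,3) → (5,2) → (5,1).
Since 12 matches the lower bound, it is optimal.

12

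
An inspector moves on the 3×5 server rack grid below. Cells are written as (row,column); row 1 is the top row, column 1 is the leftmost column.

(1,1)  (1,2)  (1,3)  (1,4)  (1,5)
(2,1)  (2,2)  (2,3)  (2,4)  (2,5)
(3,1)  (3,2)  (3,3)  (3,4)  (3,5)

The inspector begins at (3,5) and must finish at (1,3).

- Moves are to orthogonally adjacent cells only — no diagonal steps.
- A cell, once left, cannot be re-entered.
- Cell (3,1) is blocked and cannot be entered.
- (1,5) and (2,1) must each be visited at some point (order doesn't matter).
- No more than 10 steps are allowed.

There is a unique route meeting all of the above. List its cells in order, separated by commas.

Any route must reach (1,5) and (2,1) and still end at (1,3) within 10 moves, so the order of the required stops is forced.
Route from (3,5): up 2 to (1,5), left 1 to (1,4), down 1 to (2,4), left 3 to (2,1), up 1 to (1,1), right 2 to (1,3) — 10 moves in all.
Check: all required cells visited; 10 ≤ 10 moves.

(3,5), (2,5), (1,5), (1,4), (2,4), (2,3), (2,2), (2,1), (1,1), (1,2), (1,3)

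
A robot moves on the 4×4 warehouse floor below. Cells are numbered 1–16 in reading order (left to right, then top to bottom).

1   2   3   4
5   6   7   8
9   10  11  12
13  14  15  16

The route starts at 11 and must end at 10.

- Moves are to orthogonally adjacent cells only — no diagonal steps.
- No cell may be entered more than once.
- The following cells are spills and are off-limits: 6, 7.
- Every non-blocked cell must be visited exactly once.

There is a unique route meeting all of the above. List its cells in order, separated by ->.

Need to visit all 14 open cells exactly once, starting at 11 and ending at 10.
Cell 16 has only two open neighbours (12 and 15), so the path must pass straight through it: one of those is the cell it's entered from and the other is where it exits.
Route from 11: down 1 to 15, right 1 to 16, up 3 to 4, left 3 to 1, down 3 to 13, right 1 to 14, up 1 to 10 — 13 moves in all.
Check: all 14 open cells covered.

11 -> 15 -> 16 -> 12 -> 8 -> 4 -> 3 -> 2 -> 1 -> 5 -> 9 -> 13 -> 14 -> 10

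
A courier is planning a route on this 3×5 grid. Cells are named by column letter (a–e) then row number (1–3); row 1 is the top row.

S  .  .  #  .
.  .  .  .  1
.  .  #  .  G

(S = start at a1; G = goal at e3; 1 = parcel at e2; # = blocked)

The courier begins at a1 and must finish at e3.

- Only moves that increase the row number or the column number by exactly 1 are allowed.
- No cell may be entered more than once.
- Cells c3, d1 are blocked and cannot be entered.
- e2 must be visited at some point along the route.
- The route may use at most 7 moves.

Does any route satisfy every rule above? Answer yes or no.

One route that works: a1 → a2 → b2 → c2 → d2 → e2 → e3.

yes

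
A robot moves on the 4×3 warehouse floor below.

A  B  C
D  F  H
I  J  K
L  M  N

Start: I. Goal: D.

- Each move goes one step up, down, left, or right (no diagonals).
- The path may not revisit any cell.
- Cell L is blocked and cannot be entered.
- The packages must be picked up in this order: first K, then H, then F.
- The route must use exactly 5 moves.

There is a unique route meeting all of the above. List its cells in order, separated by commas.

The waypoints must appear in the order K, H, F, with no cell reused.
Route from I: right 2 to K, up 1 to H, left 2 to D — 5 moves in all.
Check: order respected (K at step 2, H at step 3, F at step 4); 5 moves as required.

I, J, K, H, F, D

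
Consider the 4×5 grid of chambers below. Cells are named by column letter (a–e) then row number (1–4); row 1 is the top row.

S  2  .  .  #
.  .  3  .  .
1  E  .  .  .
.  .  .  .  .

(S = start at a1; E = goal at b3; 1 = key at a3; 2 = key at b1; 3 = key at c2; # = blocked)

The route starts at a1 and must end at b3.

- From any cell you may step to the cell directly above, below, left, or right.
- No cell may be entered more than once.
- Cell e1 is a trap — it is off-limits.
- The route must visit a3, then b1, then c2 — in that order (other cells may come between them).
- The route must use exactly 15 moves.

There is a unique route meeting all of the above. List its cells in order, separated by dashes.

a1 - a2 - a3 - a4 - b4 - c4 - d4 - d3 - d2 - d1 - c1 - b1 - b2 - c2 - c3 - b3

The waypoints must appear in the order a3, b1, c2, with no cell reused.
Route from a1: down 3 to a4, right 3 to d4, up 3 to d1, left 2 to b1, down 1 to b2, right 1 to c2, down 1 to c3, left 1 to b3 — 15 moves in all.
Check: order respected (1 at step 2, 2 at step 11, 3 at step 13); 15 moves as required.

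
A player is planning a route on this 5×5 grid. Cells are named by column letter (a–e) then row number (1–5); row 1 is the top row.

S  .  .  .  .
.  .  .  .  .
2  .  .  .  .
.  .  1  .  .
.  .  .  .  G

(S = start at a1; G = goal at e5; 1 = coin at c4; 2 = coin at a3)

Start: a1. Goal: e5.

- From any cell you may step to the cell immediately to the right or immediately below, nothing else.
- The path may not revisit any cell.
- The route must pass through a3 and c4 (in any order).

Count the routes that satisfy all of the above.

9

A right/down-only route from a1 to e5 makes exactly 4 down-moves and 4 right-moves in some order.
With no other constraints that would be C(8,4) = 70 routes.
A monotone route can only reach the required cells in the order a3, c4, so split there and multiply the segment counts: a1→a3: 1; a3→c4: 3; c4→e5: 3; product = 9.
That gives 9 routes.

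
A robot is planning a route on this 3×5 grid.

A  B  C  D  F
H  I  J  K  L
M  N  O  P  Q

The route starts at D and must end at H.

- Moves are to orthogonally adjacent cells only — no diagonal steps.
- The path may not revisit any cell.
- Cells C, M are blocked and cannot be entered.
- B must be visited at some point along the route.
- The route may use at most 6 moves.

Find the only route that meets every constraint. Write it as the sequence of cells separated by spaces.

D K J I B A H

Any route must reach B and still end at H within 6 moves, so the order of the required stops is forced.
Route from D: down to K, 2× left (reaching I), up to B, left to A, down to H — 6 moves in all.
Check: all required cells visited; 6 ≤ 6 moves.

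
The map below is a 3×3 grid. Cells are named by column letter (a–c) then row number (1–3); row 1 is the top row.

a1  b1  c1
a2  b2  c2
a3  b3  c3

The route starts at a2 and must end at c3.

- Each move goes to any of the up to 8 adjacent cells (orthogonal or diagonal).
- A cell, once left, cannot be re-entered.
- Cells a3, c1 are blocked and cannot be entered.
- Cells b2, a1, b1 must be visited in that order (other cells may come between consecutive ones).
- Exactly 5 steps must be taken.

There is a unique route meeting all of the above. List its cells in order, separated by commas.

a2, b2, a1, b1, c2, c3

The waypoints must appear in the order b2, a1, b1, with no cell reused.
Route from a2: right 1 to b2, up-left 1 to a1, right 1 to b1, down-right 1 to c2, down 1 to c3 — 5 moves in all.
Check: order respected (b2 at step 1, a1 at step 2, b1 at step 3); 5 moves as required.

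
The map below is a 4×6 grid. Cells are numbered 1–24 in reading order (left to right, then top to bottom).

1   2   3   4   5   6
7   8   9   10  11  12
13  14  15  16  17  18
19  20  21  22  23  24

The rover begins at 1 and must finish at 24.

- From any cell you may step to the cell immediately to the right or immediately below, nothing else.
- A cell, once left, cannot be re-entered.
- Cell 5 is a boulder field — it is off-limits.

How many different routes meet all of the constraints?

52

A right/down-only route from 1 to 24 makes exactly 3 down-moves and 5 right-moves in some order.
With no other constraints that would be C(8,3) = 56 routes.
Subtract routes through each blocked cell (inclusion–exclusion for overlaps): − through 5: 4 → 52.
That gives 52 routes.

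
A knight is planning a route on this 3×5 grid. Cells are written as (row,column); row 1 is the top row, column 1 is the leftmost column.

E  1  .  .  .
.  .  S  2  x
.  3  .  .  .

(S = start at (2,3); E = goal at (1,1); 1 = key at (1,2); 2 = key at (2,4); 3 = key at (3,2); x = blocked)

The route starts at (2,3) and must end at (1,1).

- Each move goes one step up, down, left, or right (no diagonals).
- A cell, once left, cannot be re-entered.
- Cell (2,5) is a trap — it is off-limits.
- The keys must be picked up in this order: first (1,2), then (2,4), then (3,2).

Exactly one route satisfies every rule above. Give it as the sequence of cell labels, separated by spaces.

The waypoints must appear in the order (1,2), (2,4), (3,2), with no cell reused.
Route from (2,3): left to (2,2), up to (1,2), 2× right (reaching (1,4)), 2× down (reaching (3,4)), 3× left (reaching (3,1)), 2× up (reaching (1,1)) — 11 moves in all.
Check: order respected (1 at step 2, 2 at step 5, 3 at step 8).

(2,3) (2,2) (1,2) (1,3) (1,4) (2,4) (3,4) (3,3) (3,2) (3,1) (2,1) (1,1)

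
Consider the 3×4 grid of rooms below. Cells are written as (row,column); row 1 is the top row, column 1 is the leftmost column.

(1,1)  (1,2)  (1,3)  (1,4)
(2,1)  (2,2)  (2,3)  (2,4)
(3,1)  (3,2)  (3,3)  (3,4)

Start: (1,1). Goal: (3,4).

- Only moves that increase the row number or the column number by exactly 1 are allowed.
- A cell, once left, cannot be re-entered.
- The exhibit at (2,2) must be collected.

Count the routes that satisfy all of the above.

A right/down-only route from (1,1) to (3,4) makes exactly 2 down-moves and 3 right-moves in some order.
With no other constraints that would be C(5,2) = 10 routes.
Split at (2,2) and multiply the segment counts: (1,1)→(2,2): 2; (2,2)→(3,4): 3; product = 6.
That gives 6 routes.

6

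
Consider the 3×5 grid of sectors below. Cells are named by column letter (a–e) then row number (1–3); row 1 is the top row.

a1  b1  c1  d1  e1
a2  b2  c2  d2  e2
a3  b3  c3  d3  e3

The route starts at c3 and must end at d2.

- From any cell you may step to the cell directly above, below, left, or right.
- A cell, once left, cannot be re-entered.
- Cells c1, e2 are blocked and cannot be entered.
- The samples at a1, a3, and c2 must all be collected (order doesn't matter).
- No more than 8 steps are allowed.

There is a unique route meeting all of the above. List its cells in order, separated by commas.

The budget equals the shortest possible length, so every move has to be on a shortest route through the required cells.
Route from c3: left 2 to a3, up 2 to a1, right 1 to b1, down 1 to b2, right 2 to d2 — 8 moves in all.
Check: all required cells visited; 8 ≤ 8 moves.

c3, b3, a3, a2, a1, b1, b2, c2, d2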